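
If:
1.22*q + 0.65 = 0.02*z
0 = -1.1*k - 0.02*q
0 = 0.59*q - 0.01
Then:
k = -0.00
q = 0.02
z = 33.53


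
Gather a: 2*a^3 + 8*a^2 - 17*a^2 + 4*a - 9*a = 2*a^3 - 9*a^2 - 5*a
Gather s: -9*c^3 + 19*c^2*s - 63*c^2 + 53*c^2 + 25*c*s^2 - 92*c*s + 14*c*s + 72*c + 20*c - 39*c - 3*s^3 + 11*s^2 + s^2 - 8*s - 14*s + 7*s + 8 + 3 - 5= -9*c^3 - 10*c^2 + 53*c - 3*s^3 + s^2*(25*c + 12) + s*(19*c^2 - 78*c - 15) + 6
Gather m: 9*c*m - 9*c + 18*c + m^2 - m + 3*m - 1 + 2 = 9*c + m^2 + m*(9*c + 2) + 1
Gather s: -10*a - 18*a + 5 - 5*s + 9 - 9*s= -28*a - 14*s + 14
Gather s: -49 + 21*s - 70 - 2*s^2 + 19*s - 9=-2*s^2 + 40*s - 128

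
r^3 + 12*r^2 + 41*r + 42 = (r + 2)*(r + 3)*(r + 7)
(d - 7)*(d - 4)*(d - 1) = d^3 - 12*d^2 + 39*d - 28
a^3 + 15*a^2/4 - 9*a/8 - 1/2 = (a - 1/2)*(a + 1/4)*(a + 4)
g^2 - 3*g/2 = g*(g - 3/2)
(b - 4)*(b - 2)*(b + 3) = b^3 - 3*b^2 - 10*b + 24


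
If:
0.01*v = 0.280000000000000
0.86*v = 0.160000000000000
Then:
No Solution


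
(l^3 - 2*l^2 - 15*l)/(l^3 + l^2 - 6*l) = (l - 5)/(l - 2)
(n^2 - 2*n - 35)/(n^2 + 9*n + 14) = (n^2 - 2*n - 35)/(n^2 + 9*n + 14)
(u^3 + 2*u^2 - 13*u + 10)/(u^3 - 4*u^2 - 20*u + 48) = (u^2 + 4*u - 5)/(u^2 - 2*u - 24)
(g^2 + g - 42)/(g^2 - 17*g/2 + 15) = 2*(g + 7)/(2*g - 5)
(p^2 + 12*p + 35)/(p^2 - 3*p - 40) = (p + 7)/(p - 8)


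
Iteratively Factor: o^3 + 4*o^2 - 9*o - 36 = (o - 3)*(o^2 + 7*o + 12) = (o - 3)*(o + 4)*(o + 3)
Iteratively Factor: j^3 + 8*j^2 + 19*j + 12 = (j + 4)*(j^2 + 4*j + 3) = (j + 3)*(j + 4)*(j + 1)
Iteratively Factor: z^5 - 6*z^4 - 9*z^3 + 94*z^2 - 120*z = (z - 2)*(z^4 - 4*z^3 - 17*z^2 + 60*z) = z*(z - 2)*(z^3 - 4*z^2 - 17*z + 60) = z*(z - 2)*(z + 4)*(z^2 - 8*z + 15) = z*(z - 3)*(z - 2)*(z + 4)*(z - 5)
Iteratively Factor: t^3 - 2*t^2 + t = (t - 1)*(t^2 - t) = t*(t - 1)*(t - 1)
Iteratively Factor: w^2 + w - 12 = (w + 4)*(w - 3)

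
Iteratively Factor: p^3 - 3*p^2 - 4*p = (p - 4)*(p^2 + p) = p*(p - 4)*(p + 1)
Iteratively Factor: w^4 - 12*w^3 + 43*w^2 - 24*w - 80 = (w - 5)*(w^3 - 7*w^2 + 8*w + 16) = (w - 5)*(w - 4)*(w^2 - 3*w - 4) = (w - 5)*(w - 4)^2*(w + 1)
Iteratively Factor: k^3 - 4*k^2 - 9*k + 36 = (k - 4)*(k^2 - 9) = (k - 4)*(k + 3)*(k - 3)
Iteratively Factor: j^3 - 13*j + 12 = (j + 4)*(j^2 - 4*j + 3) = (j - 1)*(j + 4)*(j - 3)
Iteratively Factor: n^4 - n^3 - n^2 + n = (n + 1)*(n^3 - 2*n^2 + n) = n*(n + 1)*(n^2 - 2*n + 1) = n*(n - 1)*(n + 1)*(n - 1)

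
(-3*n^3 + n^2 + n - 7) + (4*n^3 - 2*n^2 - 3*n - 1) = n^3 - n^2 - 2*n - 8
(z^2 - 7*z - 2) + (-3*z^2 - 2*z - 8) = -2*z^2 - 9*z - 10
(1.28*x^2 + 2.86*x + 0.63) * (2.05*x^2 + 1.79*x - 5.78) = 2.624*x^4 + 8.1542*x^3 - 0.987500000000001*x^2 - 15.4031*x - 3.6414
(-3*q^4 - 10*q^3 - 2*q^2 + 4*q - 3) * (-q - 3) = 3*q^5 + 19*q^4 + 32*q^3 + 2*q^2 - 9*q + 9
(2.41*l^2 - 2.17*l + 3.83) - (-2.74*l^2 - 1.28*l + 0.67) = 5.15*l^2 - 0.89*l + 3.16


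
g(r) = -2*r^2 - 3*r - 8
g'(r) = -4*r - 3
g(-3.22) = -19.08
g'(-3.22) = 9.88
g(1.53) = -17.27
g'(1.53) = -9.12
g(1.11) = -13.79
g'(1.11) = -7.44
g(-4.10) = -29.32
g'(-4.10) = 13.40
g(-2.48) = -12.86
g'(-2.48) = 6.92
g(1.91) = -21.03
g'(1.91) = -10.64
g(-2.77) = -15.04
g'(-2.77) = 8.08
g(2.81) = -32.22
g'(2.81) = -14.24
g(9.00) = -197.00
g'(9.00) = -39.00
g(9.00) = -197.00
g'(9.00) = -39.00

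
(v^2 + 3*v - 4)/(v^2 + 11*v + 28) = (v - 1)/(v + 7)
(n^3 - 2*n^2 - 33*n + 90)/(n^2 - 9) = (n^2 + n - 30)/(n + 3)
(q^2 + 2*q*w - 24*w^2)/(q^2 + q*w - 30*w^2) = (q - 4*w)/(q - 5*w)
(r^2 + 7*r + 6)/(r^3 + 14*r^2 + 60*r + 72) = (r + 1)/(r^2 + 8*r + 12)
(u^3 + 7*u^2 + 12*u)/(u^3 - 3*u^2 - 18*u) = (u + 4)/(u - 6)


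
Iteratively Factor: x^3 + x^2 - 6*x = (x)*(x^2 + x - 6) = x*(x - 2)*(x + 3)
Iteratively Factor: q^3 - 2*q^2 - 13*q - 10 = (q - 5)*(q^2 + 3*q + 2) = (q - 5)*(q + 1)*(q + 2)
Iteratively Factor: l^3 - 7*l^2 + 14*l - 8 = (l - 1)*(l^2 - 6*l + 8) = (l - 4)*(l - 1)*(l - 2)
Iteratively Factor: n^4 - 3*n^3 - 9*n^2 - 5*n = (n - 5)*(n^3 + 2*n^2 + n) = (n - 5)*(n + 1)*(n^2 + n) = n*(n - 5)*(n + 1)*(n + 1)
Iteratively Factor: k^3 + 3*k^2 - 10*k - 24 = (k + 2)*(k^2 + k - 12) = (k + 2)*(k + 4)*(k - 3)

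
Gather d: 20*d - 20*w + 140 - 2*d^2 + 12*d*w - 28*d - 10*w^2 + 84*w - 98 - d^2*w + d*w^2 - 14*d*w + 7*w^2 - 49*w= d^2*(-w - 2) + d*(w^2 - 2*w - 8) - 3*w^2 + 15*w + 42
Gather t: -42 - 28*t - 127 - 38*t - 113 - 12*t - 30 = -78*t - 312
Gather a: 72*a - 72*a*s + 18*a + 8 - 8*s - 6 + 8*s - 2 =a*(90 - 72*s)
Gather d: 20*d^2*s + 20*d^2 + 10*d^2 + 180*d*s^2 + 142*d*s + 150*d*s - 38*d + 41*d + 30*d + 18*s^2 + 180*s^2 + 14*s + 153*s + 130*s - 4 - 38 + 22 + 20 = d^2*(20*s + 30) + d*(180*s^2 + 292*s + 33) + 198*s^2 + 297*s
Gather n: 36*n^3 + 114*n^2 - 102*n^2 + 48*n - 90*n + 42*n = 36*n^3 + 12*n^2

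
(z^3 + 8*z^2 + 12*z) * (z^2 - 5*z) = z^5 + 3*z^4 - 28*z^3 - 60*z^2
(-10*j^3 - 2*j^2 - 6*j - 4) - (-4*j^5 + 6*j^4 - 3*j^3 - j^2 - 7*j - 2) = 4*j^5 - 6*j^4 - 7*j^3 - j^2 + j - 2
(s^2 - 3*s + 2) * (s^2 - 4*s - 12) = s^4 - 7*s^3 + 2*s^2 + 28*s - 24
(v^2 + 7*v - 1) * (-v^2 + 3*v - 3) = -v^4 - 4*v^3 + 19*v^2 - 24*v + 3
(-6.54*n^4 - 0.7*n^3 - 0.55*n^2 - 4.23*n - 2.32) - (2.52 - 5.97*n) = -6.54*n^4 - 0.7*n^3 - 0.55*n^2 + 1.74*n - 4.84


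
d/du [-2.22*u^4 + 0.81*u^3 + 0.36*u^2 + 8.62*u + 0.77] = -8.88*u^3 + 2.43*u^2 + 0.72*u + 8.62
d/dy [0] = 0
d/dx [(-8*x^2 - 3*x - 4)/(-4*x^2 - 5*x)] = 4*(7*x^2 - 8*x - 5)/(x^2*(16*x^2 + 40*x + 25))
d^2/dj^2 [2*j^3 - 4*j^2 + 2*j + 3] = 12*j - 8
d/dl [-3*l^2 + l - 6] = 1 - 6*l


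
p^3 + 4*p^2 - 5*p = p*(p - 1)*(p + 5)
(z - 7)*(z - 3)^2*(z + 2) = z^4 - 11*z^3 + 25*z^2 + 39*z - 126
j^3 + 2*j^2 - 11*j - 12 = (j - 3)*(j + 1)*(j + 4)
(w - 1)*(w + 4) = w^2 + 3*w - 4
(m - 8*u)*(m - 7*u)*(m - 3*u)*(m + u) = m^4 - 17*m^3*u + 83*m^2*u^2 - 67*m*u^3 - 168*u^4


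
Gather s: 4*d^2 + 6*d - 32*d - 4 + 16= 4*d^2 - 26*d + 12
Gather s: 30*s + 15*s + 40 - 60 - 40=45*s - 60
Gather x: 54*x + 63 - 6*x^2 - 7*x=-6*x^2 + 47*x + 63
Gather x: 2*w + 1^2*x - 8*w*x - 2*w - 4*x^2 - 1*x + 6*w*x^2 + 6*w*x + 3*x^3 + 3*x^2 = -2*w*x + 3*x^3 + x^2*(6*w - 1)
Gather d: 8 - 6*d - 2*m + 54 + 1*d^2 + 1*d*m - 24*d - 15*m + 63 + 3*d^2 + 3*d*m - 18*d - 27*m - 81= 4*d^2 + d*(4*m - 48) - 44*m + 44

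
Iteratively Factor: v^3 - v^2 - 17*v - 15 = (v + 1)*(v^2 - 2*v - 15) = (v - 5)*(v + 1)*(v + 3)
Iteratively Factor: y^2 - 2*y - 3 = (y - 3)*(y + 1)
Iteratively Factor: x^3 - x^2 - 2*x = (x - 2)*(x^2 + x) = x*(x - 2)*(x + 1)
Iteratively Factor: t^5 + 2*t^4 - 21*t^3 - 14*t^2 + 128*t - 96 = (t + 4)*(t^4 - 2*t^3 - 13*t^2 + 38*t - 24) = (t - 3)*(t + 4)*(t^3 + t^2 - 10*t + 8) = (t - 3)*(t - 2)*(t + 4)*(t^2 + 3*t - 4) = (t - 3)*(t - 2)*(t - 1)*(t + 4)*(t + 4)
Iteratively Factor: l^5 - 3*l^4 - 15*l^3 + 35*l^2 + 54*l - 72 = (l + 3)*(l^4 - 6*l^3 + 3*l^2 + 26*l - 24) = (l - 4)*(l + 3)*(l^3 - 2*l^2 - 5*l + 6) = (l - 4)*(l - 1)*(l + 3)*(l^2 - l - 6) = (l - 4)*(l - 3)*(l - 1)*(l + 3)*(l + 2)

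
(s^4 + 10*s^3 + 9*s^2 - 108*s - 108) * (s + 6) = s^5 + 16*s^4 + 69*s^3 - 54*s^2 - 756*s - 648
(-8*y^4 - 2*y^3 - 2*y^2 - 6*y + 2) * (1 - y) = 8*y^5 - 6*y^4 + 4*y^2 - 8*y + 2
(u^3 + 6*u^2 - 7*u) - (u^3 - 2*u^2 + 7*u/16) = 8*u^2 - 119*u/16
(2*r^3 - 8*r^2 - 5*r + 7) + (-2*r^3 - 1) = -8*r^2 - 5*r + 6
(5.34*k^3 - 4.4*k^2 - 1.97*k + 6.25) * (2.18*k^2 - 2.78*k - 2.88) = 11.6412*k^5 - 24.4372*k^4 - 7.4418*k^3 + 31.7736*k^2 - 11.7014*k - 18.0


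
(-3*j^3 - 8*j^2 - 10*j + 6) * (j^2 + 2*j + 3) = -3*j^5 - 14*j^4 - 35*j^3 - 38*j^2 - 18*j + 18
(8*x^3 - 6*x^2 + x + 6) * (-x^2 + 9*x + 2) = -8*x^5 + 78*x^4 - 39*x^3 - 9*x^2 + 56*x + 12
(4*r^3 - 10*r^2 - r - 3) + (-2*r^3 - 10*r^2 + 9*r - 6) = 2*r^3 - 20*r^2 + 8*r - 9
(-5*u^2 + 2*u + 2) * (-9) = 45*u^2 - 18*u - 18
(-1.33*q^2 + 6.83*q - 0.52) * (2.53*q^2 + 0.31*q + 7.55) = -3.3649*q^4 + 16.8676*q^3 - 9.2398*q^2 + 51.4053*q - 3.926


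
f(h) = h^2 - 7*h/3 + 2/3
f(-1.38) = 5.79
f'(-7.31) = -16.95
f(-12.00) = 172.67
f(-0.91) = 3.62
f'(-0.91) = -4.15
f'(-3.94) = -10.21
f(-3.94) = 25.38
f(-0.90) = 3.58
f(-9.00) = 102.67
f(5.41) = 17.31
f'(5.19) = 8.05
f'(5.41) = 8.49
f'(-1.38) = -5.09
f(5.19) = 15.49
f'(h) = 2*h - 7/3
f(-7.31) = 71.16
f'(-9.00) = -20.33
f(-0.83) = 3.29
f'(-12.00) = -26.33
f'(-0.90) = -4.13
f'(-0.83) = -3.99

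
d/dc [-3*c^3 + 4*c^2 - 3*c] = -9*c^2 + 8*c - 3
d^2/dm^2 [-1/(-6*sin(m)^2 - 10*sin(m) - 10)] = (-36*sin(m)^4 - 45*sin(m)^3 + 89*sin(m)^2 + 115*sin(m) + 20)/(2*(3*sin(m)^2 + 5*sin(m) + 5)^3)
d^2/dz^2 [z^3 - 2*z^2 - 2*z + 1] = 6*z - 4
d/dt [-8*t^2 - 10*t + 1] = -16*t - 10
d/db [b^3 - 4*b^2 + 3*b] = 3*b^2 - 8*b + 3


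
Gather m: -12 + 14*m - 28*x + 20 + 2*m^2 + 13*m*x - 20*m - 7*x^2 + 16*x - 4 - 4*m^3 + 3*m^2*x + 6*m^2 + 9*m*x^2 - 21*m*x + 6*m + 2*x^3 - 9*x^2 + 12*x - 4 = -4*m^3 + m^2*(3*x + 8) + m*(9*x^2 - 8*x) + 2*x^3 - 16*x^2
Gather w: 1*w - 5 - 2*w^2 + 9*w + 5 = -2*w^2 + 10*w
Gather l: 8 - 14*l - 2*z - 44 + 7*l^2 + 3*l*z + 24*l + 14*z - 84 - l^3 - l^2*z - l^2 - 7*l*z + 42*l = -l^3 + l^2*(6 - z) + l*(52 - 4*z) + 12*z - 120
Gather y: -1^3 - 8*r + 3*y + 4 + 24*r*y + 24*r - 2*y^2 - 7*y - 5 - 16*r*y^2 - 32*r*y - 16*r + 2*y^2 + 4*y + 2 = -16*r*y^2 - 8*r*y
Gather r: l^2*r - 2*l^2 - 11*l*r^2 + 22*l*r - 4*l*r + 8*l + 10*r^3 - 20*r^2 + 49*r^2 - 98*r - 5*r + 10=-2*l^2 + 8*l + 10*r^3 + r^2*(29 - 11*l) + r*(l^2 + 18*l - 103) + 10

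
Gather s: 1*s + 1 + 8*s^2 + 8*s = 8*s^2 + 9*s + 1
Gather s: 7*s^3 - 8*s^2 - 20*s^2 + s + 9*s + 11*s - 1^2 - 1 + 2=7*s^3 - 28*s^2 + 21*s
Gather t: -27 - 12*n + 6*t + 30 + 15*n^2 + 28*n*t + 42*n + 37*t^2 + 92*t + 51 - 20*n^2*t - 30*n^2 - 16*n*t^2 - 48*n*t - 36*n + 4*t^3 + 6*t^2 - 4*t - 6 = -15*n^2 - 6*n + 4*t^3 + t^2*(43 - 16*n) + t*(-20*n^2 - 20*n + 94) + 48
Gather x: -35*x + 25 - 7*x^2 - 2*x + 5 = -7*x^2 - 37*x + 30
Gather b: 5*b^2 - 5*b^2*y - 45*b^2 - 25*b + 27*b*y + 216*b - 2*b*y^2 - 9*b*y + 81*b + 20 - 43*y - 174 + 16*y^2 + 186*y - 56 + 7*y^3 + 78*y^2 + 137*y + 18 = b^2*(-5*y - 40) + b*(-2*y^2 + 18*y + 272) + 7*y^3 + 94*y^2 + 280*y - 192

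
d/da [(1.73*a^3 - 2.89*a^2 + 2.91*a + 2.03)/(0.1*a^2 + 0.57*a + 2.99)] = (0.173*a^4 + 1.9722*a^3 + 13.5798*a^2 - 17.6882*a + 7.5438)/(0.01*a^4 + 0.114*a^3 + 0.9229*a^2 + 3.4086*a + 8.9401)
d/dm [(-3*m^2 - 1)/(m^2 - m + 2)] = (3*m^2 - 10*m - 1)/(m^4 - 2*m^3 + 5*m^2 - 4*m + 4)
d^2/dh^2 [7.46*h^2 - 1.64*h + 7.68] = 14.9200000000000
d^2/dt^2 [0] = 0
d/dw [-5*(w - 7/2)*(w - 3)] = 65/2 - 10*w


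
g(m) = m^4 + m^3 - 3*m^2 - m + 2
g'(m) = 4*m^3 + 3*m^2 - 6*m - 1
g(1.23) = 0.38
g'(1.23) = 3.60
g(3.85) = 230.46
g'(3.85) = 248.63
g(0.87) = 0.09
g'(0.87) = -1.32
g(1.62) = 3.65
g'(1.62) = 14.16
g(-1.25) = -0.95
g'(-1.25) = 3.38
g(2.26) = 22.05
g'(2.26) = 46.94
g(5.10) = 728.04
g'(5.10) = 577.03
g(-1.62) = -1.62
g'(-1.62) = -0.41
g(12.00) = 22022.00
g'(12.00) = 7271.00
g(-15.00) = 46592.00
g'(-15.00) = -12736.00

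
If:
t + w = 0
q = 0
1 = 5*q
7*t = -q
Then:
No Solution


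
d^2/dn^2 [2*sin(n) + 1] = -2*sin(n)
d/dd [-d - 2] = -1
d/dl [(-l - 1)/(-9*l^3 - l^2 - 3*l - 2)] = (9*l^3 + l^2 + 3*l - (l + 1)*(27*l^2 + 2*l + 3) + 2)/(9*l^3 + l^2 + 3*l + 2)^2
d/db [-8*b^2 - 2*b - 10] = -16*b - 2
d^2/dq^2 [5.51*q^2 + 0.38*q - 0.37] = 11.0200000000000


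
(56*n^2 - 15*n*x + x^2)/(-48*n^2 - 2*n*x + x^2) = (-7*n + x)/(6*n + x)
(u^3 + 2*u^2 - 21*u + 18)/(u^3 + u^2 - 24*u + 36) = (u - 1)/(u - 2)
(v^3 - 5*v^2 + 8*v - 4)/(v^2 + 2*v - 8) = (v^2 - 3*v + 2)/(v + 4)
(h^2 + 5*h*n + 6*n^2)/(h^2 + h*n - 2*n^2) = (h + 3*n)/(h - n)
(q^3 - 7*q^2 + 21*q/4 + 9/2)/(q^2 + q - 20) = (q^3 - 7*q^2 + 21*q/4 + 9/2)/(q^2 + q - 20)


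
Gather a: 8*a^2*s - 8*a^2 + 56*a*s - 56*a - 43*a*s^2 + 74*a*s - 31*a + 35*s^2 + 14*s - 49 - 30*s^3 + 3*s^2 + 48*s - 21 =a^2*(8*s - 8) + a*(-43*s^2 + 130*s - 87) - 30*s^3 + 38*s^2 + 62*s - 70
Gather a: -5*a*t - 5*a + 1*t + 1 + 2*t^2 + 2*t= a*(-5*t - 5) + 2*t^2 + 3*t + 1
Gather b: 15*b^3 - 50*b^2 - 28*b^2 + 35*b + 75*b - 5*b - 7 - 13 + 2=15*b^3 - 78*b^2 + 105*b - 18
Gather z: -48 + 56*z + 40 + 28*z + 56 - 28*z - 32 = 56*z + 16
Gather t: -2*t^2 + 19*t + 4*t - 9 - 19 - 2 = -2*t^2 + 23*t - 30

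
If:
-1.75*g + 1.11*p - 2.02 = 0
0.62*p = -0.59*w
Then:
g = -0.603594470046083*w - 1.15428571428571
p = -0.951612903225806*w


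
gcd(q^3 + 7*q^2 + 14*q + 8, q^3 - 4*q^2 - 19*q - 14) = q^2 + 3*q + 2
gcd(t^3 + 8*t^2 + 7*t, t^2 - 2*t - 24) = 1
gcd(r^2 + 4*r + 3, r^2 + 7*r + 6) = r + 1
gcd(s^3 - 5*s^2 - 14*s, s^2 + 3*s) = s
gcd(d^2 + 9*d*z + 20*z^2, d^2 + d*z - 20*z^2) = d + 5*z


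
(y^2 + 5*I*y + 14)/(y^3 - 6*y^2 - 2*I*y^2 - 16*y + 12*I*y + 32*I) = (y + 7*I)/(y^2 - 6*y - 16)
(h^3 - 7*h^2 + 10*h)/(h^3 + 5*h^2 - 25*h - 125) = h*(h - 2)/(h^2 + 10*h + 25)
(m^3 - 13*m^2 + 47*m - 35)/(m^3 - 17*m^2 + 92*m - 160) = (m^2 - 8*m + 7)/(m^2 - 12*m + 32)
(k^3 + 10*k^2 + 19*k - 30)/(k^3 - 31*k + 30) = (k + 5)/(k - 5)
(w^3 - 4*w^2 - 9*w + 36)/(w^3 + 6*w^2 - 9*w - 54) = (w - 4)/(w + 6)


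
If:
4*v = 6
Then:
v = 3/2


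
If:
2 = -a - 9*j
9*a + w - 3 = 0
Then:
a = 1/3 - w/9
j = w/81 - 7/27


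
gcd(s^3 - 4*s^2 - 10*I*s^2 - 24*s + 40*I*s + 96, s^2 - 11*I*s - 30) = s - 6*I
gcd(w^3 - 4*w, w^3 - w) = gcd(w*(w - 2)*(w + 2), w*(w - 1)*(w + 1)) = w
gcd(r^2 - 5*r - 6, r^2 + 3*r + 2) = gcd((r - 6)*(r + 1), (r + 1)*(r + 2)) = r + 1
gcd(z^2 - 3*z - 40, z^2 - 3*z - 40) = z^2 - 3*z - 40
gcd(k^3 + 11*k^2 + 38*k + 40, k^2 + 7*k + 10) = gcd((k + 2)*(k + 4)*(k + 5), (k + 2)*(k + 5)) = k^2 + 7*k + 10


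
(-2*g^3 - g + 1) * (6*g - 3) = -12*g^4 + 6*g^3 - 6*g^2 + 9*g - 3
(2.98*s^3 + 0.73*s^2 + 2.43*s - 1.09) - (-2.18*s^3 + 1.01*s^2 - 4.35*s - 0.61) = 5.16*s^3 - 0.28*s^2 + 6.78*s - 0.48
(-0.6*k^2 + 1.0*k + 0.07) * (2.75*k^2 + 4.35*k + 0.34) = -1.65*k^4 + 0.14*k^3 + 4.3385*k^2 + 0.6445*k + 0.0238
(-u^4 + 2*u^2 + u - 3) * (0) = 0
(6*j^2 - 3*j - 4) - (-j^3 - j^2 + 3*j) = j^3 + 7*j^2 - 6*j - 4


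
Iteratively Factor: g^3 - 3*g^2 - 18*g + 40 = (g - 5)*(g^2 + 2*g - 8) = (g - 5)*(g - 2)*(g + 4)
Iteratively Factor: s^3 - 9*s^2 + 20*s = (s - 4)*(s^2 - 5*s) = (s - 5)*(s - 4)*(s)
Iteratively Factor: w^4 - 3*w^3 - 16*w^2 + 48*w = (w - 3)*(w^3 - 16*w) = w*(w - 3)*(w^2 - 16) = w*(w - 3)*(w + 4)*(w - 4)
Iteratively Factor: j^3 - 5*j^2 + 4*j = (j - 4)*(j^2 - j) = j*(j - 4)*(j - 1)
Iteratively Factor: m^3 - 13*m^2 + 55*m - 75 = (m - 5)*(m^2 - 8*m + 15) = (m - 5)^2*(m - 3)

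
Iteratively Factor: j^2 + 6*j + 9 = (j + 3)*(j + 3)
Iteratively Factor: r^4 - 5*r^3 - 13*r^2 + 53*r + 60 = (r - 4)*(r^3 - r^2 - 17*r - 15) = (r - 4)*(r + 1)*(r^2 - 2*r - 15) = (r - 4)*(r + 1)*(r + 3)*(r - 5)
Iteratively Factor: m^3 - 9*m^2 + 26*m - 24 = (m - 3)*(m^2 - 6*m + 8) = (m - 3)*(m - 2)*(m - 4)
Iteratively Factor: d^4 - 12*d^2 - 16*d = (d + 2)*(d^3 - 2*d^2 - 8*d) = (d + 2)^2*(d^2 - 4*d) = (d - 4)*(d + 2)^2*(d)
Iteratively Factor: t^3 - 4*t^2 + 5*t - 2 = (t - 1)*(t^2 - 3*t + 2) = (t - 2)*(t - 1)*(t - 1)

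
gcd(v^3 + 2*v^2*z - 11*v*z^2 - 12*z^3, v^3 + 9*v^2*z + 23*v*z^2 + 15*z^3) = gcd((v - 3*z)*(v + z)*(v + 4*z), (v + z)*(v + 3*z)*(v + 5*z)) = v + z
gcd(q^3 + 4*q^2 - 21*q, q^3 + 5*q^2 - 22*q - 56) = q + 7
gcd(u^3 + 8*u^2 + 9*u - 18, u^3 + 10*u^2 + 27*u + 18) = u^2 + 9*u + 18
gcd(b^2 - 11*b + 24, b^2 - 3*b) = b - 3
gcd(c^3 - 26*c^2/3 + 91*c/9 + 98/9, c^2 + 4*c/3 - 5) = 1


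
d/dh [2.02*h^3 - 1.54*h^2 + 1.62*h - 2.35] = 6.06*h^2 - 3.08*h + 1.62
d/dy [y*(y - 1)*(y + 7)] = 3*y^2 + 12*y - 7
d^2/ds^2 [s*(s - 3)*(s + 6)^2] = 6*s*(2*s + 9)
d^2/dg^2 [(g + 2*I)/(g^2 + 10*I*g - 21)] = 2*(4*(g + 2*I)*(g + 5*I)^2 - 3*(g + 4*I)*(g^2 + 10*I*g - 21))/(g^2 + 10*I*g - 21)^3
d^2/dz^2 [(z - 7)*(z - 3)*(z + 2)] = 6*z - 16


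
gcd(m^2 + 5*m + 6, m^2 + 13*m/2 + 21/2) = m + 3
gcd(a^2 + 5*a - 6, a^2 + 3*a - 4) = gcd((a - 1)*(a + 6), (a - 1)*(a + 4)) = a - 1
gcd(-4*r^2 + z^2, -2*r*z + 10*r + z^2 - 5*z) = -2*r + z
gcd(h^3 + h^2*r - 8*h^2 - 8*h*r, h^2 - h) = h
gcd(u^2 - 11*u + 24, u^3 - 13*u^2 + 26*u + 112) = u - 8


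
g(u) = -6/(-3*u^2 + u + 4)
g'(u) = -6*(6*u - 1)/(-3*u^2 + u + 4)^2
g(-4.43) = 0.10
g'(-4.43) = 0.05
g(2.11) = 0.83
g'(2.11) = -1.33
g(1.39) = 14.77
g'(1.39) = -266.78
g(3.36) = 0.23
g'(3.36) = -0.16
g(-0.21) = -1.64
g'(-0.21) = 1.01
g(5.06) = 0.09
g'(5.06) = -0.04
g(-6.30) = 0.05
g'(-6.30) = 0.02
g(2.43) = 0.53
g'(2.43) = -0.64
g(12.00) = 0.01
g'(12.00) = 0.00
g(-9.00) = 0.02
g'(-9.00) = 0.01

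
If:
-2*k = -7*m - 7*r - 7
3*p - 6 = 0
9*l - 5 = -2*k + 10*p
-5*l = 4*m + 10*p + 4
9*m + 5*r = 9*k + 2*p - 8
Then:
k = -2450/407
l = 1675/407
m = -18143/1628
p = 2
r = 13715/1628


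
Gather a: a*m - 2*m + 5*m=a*m + 3*m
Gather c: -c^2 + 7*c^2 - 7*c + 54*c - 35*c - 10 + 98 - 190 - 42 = 6*c^2 + 12*c - 144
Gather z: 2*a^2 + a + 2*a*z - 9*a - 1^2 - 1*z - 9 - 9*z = 2*a^2 - 8*a + z*(2*a - 10) - 10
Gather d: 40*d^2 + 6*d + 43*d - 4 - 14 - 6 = 40*d^2 + 49*d - 24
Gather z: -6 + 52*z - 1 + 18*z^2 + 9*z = 18*z^2 + 61*z - 7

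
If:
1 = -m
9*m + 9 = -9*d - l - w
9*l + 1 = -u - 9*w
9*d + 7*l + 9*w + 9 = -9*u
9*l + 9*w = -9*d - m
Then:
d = -1/72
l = -73/16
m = -1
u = -17/8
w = 75/16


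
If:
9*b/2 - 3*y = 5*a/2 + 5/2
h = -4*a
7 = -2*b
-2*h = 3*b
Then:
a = -21/16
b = -7/2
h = 21/4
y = -479/96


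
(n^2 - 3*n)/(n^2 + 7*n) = (n - 3)/(n + 7)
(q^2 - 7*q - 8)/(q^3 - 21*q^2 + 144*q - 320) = (q + 1)/(q^2 - 13*q + 40)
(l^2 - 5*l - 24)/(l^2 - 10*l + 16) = (l + 3)/(l - 2)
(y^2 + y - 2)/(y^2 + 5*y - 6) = (y + 2)/(y + 6)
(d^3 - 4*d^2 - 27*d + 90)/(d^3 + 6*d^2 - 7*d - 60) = (d - 6)/(d + 4)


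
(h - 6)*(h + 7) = h^2 + h - 42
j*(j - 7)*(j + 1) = j^3 - 6*j^2 - 7*j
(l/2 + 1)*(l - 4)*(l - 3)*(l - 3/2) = l^4/2 - 13*l^3/4 + 11*l^2/4 + 27*l/2 - 18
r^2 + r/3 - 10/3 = (r - 5/3)*(r + 2)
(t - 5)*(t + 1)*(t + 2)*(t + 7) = t^4 + 5*t^3 - 27*t^2 - 101*t - 70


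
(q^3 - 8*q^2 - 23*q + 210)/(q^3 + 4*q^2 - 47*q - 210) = (q - 6)/(q + 6)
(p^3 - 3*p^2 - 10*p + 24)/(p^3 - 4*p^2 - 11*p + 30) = (p - 4)/(p - 5)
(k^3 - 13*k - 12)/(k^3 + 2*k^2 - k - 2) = (k^2 - k - 12)/(k^2 + k - 2)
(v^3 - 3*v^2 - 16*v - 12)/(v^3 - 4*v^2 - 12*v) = (v + 1)/v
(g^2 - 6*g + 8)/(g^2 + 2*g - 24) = (g - 2)/(g + 6)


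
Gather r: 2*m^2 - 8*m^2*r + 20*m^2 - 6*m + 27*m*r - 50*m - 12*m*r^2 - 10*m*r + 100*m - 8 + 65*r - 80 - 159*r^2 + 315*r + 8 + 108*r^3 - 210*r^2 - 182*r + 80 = 22*m^2 + 44*m + 108*r^3 + r^2*(-12*m - 369) + r*(-8*m^2 + 17*m + 198)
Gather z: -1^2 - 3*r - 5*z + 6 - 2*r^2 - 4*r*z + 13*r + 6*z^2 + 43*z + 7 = -2*r^2 + 10*r + 6*z^2 + z*(38 - 4*r) + 12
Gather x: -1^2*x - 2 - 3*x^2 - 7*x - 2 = -3*x^2 - 8*x - 4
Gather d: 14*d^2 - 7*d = 14*d^2 - 7*d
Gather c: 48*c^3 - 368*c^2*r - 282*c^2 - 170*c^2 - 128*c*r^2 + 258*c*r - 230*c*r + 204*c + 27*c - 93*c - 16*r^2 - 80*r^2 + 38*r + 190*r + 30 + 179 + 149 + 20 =48*c^3 + c^2*(-368*r - 452) + c*(-128*r^2 + 28*r + 138) - 96*r^2 + 228*r + 378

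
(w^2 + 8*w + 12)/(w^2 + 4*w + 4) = (w + 6)/(w + 2)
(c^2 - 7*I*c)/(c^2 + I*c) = (c - 7*I)/(c + I)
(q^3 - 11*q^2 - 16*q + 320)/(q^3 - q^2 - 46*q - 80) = (q - 8)/(q + 2)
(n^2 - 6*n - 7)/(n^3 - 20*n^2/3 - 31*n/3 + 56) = 3*(n + 1)/(3*n^2 + n - 24)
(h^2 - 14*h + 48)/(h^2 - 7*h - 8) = (h - 6)/(h + 1)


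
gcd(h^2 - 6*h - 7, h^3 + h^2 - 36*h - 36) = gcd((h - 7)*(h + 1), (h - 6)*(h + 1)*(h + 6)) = h + 1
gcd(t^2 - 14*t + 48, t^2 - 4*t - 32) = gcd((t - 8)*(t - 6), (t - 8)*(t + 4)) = t - 8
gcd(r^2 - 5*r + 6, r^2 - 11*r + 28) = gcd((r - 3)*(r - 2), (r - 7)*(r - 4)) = 1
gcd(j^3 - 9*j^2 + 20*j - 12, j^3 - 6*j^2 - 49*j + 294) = j - 6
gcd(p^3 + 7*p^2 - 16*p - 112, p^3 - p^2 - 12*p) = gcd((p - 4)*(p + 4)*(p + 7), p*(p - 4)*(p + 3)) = p - 4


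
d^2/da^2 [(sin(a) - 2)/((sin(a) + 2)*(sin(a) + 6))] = (-sin(a)^5 + 16*sin(a)^4 + 122*sin(a)^3 + 116*sin(a)^2 - 504*sin(a) - 400)/((sin(a) + 2)^3*(sin(a) + 6)^3)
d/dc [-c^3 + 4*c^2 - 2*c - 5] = -3*c^2 + 8*c - 2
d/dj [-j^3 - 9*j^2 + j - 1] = -3*j^2 - 18*j + 1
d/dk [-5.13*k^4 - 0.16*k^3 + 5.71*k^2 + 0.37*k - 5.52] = -20.52*k^3 - 0.48*k^2 + 11.42*k + 0.37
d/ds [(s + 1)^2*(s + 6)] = (s + 1)*(3*s + 13)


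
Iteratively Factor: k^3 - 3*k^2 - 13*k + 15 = (k + 3)*(k^2 - 6*k + 5) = (k - 1)*(k + 3)*(k - 5)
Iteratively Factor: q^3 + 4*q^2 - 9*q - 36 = (q - 3)*(q^2 + 7*q + 12) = (q - 3)*(q + 3)*(q + 4)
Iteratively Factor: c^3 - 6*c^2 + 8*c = (c)*(c^2 - 6*c + 8) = c*(c - 4)*(c - 2)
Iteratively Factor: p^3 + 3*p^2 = (p)*(p^2 + 3*p) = p^2*(p + 3)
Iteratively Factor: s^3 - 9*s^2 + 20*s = (s - 4)*(s^2 - 5*s) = s*(s - 4)*(s - 5)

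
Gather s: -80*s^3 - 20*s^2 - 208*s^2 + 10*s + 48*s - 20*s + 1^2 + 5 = -80*s^3 - 228*s^2 + 38*s + 6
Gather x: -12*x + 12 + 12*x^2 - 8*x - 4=12*x^2 - 20*x + 8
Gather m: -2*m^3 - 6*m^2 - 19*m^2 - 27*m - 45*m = -2*m^3 - 25*m^2 - 72*m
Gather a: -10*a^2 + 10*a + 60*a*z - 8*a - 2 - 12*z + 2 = -10*a^2 + a*(60*z + 2) - 12*z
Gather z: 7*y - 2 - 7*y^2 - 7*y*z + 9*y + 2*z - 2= -7*y^2 + 16*y + z*(2 - 7*y) - 4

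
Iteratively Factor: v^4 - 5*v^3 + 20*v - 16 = (v - 4)*(v^3 - v^2 - 4*v + 4) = (v - 4)*(v - 1)*(v^2 - 4) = (v - 4)*(v - 2)*(v - 1)*(v + 2)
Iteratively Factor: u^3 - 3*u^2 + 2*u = (u - 1)*(u^2 - 2*u) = u*(u - 1)*(u - 2)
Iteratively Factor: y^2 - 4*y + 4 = (y - 2)*(y - 2)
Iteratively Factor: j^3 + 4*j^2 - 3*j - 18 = (j + 3)*(j^2 + j - 6) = (j - 2)*(j + 3)*(j + 3)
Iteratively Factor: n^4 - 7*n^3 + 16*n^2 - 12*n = (n - 2)*(n^3 - 5*n^2 + 6*n) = (n - 3)*(n - 2)*(n^2 - 2*n) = n*(n - 3)*(n - 2)*(n - 2)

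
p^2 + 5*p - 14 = (p - 2)*(p + 7)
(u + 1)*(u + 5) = u^2 + 6*u + 5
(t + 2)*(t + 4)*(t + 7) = t^3 + 13*t^2 + 50*t + 56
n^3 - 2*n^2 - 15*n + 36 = (n - 3)^2*(n + 4)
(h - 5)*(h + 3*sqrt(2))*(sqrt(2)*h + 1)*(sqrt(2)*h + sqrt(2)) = 2*h^4 - 8*h^3 + 7*sqrt(2)*h^3 - 28*sqrt(2)*h^2 - 4*h^2 - 35*sqrt(2)*h - 24*h - 30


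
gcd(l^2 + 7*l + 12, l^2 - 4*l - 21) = l + 3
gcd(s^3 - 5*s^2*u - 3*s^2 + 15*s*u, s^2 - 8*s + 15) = s - 3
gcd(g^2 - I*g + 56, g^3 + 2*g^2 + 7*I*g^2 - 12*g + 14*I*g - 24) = 1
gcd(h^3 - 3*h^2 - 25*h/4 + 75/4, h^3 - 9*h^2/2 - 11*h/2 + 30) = h^2 - h/2 - 15/2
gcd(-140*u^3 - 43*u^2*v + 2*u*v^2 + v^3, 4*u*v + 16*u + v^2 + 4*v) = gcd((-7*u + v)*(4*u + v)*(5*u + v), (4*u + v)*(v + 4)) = 4*u + v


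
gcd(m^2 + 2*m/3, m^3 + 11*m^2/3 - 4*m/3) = m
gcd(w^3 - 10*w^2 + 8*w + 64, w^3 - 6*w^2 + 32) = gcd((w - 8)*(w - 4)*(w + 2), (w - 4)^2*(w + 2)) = w^2 - 2*w - 8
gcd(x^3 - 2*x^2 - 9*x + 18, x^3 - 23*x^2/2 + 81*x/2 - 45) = x - 3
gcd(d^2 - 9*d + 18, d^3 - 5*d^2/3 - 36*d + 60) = d - 6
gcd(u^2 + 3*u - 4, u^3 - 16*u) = u + 4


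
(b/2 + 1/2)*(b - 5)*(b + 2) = b^3/2 - b^2 - 13*b/2 - 5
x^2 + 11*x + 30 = (x + 5)*(x + 6)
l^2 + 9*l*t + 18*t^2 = (l + 3*t)*(l + 6*t)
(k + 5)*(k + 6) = k^2 + 11*k + 30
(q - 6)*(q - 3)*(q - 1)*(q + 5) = q^4 - 5*q^3 - 23*q^2 + 117*q - 90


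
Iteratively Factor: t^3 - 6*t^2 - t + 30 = (t - 5)*(t^2 - t - 6) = (t - 5)*(t + 2)*(t - 3)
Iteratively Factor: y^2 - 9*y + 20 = (y - 5)*(y - 4)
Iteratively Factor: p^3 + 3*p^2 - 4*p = (p)*(p^2 + 3*p - 4) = p*(p - 1)*(p + 4)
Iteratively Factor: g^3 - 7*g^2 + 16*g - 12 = (g - 3)*(g^2 - 4*g + 4) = (g - 3)*(g - 2)*(g - 2)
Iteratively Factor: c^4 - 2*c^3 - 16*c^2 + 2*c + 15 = (c + 3)*(c^3 - 5*c^2 - c + 5) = (c - 1)*(c + 3)*(c^2 - 4*c - 5) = (c - 5)*(c - 1)*(c + 3)*(c + 1)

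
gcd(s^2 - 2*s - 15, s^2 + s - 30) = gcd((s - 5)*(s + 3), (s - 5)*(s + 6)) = s - 5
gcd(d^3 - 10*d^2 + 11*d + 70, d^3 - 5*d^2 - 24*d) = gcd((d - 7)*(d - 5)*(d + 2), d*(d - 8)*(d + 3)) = 1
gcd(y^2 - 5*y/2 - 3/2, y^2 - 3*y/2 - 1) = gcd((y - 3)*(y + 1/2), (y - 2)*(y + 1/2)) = y + 1/2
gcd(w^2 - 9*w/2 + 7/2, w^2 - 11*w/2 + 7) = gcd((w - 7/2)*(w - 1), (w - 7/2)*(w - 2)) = w - 7/2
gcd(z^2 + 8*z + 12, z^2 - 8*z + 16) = 1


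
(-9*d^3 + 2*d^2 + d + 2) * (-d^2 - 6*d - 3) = 9*d^5 + 52*d^4 + 14*d^3 - 14*d^2 - 15*d - 6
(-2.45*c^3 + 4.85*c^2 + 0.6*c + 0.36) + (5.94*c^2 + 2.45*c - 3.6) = -2.45*c^3 + 10.79*c^2 + 3.05*c - 3.24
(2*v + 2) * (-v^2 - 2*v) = -2*v^3 - 6*v^2 - 4*v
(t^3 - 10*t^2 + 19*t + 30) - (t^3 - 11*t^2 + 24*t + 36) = t^2 - 5*t - 6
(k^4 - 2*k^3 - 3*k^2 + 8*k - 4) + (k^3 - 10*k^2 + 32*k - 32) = k^4 - k^3 - 13*k^2 + 40*k - 36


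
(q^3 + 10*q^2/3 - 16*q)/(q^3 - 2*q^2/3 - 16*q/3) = (q + 6)/(q + 2)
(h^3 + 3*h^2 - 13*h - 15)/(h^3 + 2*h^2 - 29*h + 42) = (h^2 + 6*h + 5)/(h^2 + 5*h - 14)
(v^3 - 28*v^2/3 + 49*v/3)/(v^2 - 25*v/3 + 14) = v*(v - 7)/(v - 6)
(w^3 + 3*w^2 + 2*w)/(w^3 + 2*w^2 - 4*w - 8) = w*(w + 1)/(w^2 - 4)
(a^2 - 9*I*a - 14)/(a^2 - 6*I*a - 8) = (a - 7*I)/(a - 4*I)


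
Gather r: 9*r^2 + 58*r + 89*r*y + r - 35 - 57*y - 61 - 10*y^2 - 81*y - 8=9*r^2 + r*(89*y + 59) - 10*y^2 - 138*y - 104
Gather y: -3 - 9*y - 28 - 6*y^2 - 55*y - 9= -6*y^2 - 64*y - 40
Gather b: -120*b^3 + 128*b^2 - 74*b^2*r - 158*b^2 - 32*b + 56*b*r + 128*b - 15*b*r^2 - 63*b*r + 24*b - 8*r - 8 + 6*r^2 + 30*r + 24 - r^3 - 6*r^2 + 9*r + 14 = -120*b^3 + b^2*(-74*r - 30) + b*(-15*r^2 - 7*r + 120) - r^3 + 31*r + 30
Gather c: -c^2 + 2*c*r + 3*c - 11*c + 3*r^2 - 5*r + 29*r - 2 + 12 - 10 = -c^2 + c*(2*r - 8) + 3*r^2 + 24*r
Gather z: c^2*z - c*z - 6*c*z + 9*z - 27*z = z*(c^2 - 7*c - 18)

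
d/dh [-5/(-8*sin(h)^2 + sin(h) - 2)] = 5*(1 - 16*sin(h))*cos(h)/(8*sin(h)^2 - sin(h) + 2)^2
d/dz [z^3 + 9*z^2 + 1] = 3*z*(z + 6)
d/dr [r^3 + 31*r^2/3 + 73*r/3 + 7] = 3*r^2 + 62*r/3 + 73/3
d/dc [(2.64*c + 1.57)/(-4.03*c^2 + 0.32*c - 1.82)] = (10.6392*c^2 + 12.6542*c - 5.3072)/(16.2409*c^4 - 2.5792*c^3 + 14.7716*c^2 - 1.1648*c + 3.3124)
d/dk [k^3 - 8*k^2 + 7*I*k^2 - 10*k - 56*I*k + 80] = 3*k^2 + k*(-16 + 14*I) - 10 - 56*I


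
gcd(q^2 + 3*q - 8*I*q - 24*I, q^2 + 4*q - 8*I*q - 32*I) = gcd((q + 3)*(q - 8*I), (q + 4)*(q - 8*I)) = q - 8*I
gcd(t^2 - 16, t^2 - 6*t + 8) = t - 4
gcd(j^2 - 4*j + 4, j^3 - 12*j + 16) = j^2 - 4*j + 4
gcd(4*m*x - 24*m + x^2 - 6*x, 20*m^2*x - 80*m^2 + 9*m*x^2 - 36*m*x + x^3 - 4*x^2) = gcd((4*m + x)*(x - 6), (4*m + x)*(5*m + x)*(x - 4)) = 4*m + x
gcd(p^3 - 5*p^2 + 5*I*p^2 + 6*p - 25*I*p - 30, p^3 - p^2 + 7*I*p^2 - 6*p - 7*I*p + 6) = p + 6*I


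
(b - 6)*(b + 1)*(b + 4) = b^3 - b^2 - 26*b - 24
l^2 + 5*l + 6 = (l + 2)*(l + 3)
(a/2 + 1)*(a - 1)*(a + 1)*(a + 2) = a^4/2 + 2*a^3 + 3*a^2/2 - 2*a - 2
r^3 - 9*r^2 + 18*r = r*(r - 6)*(r - 3)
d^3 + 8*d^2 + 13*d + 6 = (d + 1)^2*(d + 6)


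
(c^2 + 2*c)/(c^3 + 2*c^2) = 1/c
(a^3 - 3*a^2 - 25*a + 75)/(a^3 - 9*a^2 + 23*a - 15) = (a + 5)/(a - 1)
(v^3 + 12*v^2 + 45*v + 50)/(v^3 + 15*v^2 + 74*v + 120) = (v^2 + 7*v + 10)/(v^2 + 10*v + 24)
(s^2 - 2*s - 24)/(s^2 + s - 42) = (s + 4)/(s + 7)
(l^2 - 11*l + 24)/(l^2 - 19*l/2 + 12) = 2*(l - 3)/(2*l - 3)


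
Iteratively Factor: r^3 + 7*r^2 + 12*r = (r + 4)*(r^2 + 3*r) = (r + 3)*(r + 4)*(r)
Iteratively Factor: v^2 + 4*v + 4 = (v + 2)*(v + 2)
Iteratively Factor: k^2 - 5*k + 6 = (k - 3)*(k - 2)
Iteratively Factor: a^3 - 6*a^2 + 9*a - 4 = (a - 4)*(a^2 - 2*a + 1) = (a - 4)*(a - 1)*(a - 1)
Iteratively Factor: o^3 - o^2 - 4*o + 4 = (o - 2)*(o^2 + o - 2) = (o - 2)*(o - 1)*(o + 2)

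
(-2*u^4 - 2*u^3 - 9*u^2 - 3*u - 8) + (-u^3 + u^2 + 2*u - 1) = -2*u^4 - 3*u^3 - 8*u^2 - u - 9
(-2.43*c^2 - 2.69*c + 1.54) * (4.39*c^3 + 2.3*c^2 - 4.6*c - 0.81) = -10.6677*c^5 - 17.3981*c^4 + 11.7516*c^3 + 17.8843*c^2 - 4.9051*c - 1.2474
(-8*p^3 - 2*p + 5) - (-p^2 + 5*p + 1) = -8*p^3 + p^2 - 7*p + 4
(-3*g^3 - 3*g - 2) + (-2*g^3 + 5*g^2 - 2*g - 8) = -5*g^3 + 5*g^2 - 5*g - 10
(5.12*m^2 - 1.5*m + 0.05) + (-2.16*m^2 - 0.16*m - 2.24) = 2.96*m^2 - 1.66*m - 2.19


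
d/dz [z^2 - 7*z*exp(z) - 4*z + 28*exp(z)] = -7*z*exp(z) + 2*z + 21*exp(z) - 4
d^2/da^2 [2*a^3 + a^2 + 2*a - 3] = 12*a + 2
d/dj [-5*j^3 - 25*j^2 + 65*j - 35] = -15*j^2 - 50*j + 65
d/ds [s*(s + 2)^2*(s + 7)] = 4*s^3 + 33*s^2 + 64*s + 28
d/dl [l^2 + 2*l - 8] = 2*l + 2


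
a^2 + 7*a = a*(a + 7)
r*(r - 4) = r^2 - 4*r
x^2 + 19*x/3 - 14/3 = (x - 2/3)*(x + 7)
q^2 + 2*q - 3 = (q - 1)*(q + 3)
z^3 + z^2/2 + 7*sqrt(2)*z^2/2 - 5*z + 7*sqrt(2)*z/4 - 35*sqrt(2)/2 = (z - 2)*(z + 5/2)*(z + 7*sqrt(2)/2)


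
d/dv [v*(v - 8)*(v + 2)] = 3*v^2 - 12*v - 16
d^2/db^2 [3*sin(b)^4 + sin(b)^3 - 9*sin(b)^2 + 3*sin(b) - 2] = -48*sin(b)^4 - 9*sin(b)^3 + 72*sin(b)^2 + 3*sin(b) - 18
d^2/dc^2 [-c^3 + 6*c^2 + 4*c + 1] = 12 - 6*c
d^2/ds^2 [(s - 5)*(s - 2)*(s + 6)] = 6*s - 2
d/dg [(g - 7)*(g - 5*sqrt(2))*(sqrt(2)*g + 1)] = 3*sqrt(2)*g^2 - 14*sqrt(2)*g - 18*g - 5*sqrt(2) + 63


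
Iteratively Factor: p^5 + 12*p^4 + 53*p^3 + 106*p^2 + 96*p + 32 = (p + 2)*(p^4 + 10*p^3 + 33*p^2 + 40*p + 16) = (p + 2)*(p + 4)*(p^3 + 6*p^2 + 9*p + 4) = (p + 2)*(p + 4)^2*(p^2 + 2*p + 1) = (p + 1)*(p + 2)*(p + 4)^2*(p + 1)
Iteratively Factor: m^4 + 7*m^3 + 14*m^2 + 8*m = (m)*(m^3 + 7*m^2 + 14*m + 8) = m*(m + 4)*(m^2 + 3*m + 2) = m*(m + 2)*(m + 4)*(m + 1)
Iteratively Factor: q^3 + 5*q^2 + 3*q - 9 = (q + 3)*(q^2 + 2*q - 3) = (q + 3)^2*(q - 1)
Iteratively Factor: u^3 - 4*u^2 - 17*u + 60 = (u - 5)*(u^2 + u - 12) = (u - 5)*(u + 4)*(u - 3)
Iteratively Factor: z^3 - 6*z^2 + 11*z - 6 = (z - 3)*(z^2 - 3*z + 2) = (z - 3)*(z - 1)*(z - 2)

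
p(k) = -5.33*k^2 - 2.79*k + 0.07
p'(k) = -10.66*k - 2.79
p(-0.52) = 0.08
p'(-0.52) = 2.75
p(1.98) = -26.35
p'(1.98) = -23.90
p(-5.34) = -137.02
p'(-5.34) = 54.13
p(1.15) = -10.19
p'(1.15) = -15.05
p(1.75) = -21.14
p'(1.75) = -21.44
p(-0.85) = -1.41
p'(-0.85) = 6.27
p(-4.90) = -114.23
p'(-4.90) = 49.44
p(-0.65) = -0.37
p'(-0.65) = 4.14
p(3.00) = -56.27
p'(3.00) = -34.77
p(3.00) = -56.27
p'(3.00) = -34.77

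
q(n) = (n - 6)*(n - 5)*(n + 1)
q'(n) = (n - 6)*(n - 5) + (n - 6)*(n + 1) + (n - 5)*(n + 1)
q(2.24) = 33.62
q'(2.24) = -10.75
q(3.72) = 13.77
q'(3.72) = -13.88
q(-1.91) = -49.74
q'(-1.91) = 68.14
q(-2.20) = -70.85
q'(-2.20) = 77.52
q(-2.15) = -67.01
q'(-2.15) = 75.87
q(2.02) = 35.82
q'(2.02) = -9.16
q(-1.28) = -12.80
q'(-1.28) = 49.52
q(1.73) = 38.12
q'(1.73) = -6.62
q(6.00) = 0.00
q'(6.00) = 7.00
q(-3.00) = -144.00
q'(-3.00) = 106.00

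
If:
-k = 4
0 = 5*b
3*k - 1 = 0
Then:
No Solution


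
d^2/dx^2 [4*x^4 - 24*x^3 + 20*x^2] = 48*x^2 - 144*x + 40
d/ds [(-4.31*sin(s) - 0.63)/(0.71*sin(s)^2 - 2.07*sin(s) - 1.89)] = (3.0601*sin(s)^2 + 0.894600000000001*sin(s) + 6.8418)*cos(s)/(0.5041*sin(s)^4 - 2.9394*sin(s)^3 + 1.6011*sin(s)^2 + 7.8246*sin(s) + 3.5721)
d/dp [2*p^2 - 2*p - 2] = 4*p - 2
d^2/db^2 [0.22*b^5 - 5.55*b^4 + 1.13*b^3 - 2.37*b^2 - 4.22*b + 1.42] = 4.4*b^3 - 66.6*b^2 + 6.78*b - 4.74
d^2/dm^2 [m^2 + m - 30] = 2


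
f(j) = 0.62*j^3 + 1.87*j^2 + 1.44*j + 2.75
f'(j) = 1.86*j^2 + 3.74*j + 1.44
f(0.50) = 4.02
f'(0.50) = 3.78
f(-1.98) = 2.42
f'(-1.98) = 1.33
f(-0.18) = 2.55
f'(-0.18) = 0.83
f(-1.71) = 2.66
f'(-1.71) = 0.48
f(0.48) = 3.94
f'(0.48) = 3.66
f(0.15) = 3.01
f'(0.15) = 2.04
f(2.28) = 23.10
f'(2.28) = 19.64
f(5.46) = 167.28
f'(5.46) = 77.31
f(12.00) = 1360.67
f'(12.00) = 314.16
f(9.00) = 619.16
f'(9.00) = 185.76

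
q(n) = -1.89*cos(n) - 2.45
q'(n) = 1.89*sin(n)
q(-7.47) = -3.16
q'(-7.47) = -1.75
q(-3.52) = -0.69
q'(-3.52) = 0.70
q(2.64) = -0.79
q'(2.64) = 0.91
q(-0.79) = -3.78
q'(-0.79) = -1.34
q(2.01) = -1.65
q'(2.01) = 1.71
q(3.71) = -0.86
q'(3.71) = -1.02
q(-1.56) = -2.47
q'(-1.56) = -1.89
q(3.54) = -0.71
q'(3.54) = -0.73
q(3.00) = -0.58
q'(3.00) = 0.27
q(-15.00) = -1.01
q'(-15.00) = -1.23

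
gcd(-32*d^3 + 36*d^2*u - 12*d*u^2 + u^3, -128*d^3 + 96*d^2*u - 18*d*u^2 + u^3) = 16*d^2 - 10*d*u + u^2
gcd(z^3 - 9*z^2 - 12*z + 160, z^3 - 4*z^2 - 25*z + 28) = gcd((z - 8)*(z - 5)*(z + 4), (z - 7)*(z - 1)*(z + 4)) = z + 4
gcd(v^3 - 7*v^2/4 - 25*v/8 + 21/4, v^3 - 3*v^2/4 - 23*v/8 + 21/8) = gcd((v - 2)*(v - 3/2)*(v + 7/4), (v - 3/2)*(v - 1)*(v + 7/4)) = v^2 + v/4 - 21/8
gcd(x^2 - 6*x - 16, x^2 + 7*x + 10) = x + 2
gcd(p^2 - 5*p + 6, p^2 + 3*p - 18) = p - 3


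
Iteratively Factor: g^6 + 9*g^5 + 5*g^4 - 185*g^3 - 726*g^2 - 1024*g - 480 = (g + 4)*(g^5 + 5*g^4 - 15*g^3 - 125*g^2 - 226*g - 120) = (g - 5)*(g + 4)*(g^4 + 10*g^3 + 35*g^2 + 50*g + 24) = (g - 5)*(g + 4)^2*(g^3 + 6*g^2 + 11*g + 6) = (g - 5)*(g + 2)*(g + 4)^2*(g^2 + 4*g + 3) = (g - 5)*(g + 2)*(g + 3)*(g + 4)^2*(g + 1)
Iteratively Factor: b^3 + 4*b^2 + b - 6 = (b - 1)*(b^2 + 5*b + 6) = (b - 1)*(b + 2)*(b + 3)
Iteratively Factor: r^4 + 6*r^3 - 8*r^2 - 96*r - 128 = (r + 4)*(r^3 + 2*r^2 - 16*r - 32) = (r + 2)*(r + 4)*(r^2 - 16) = (r + 2)*(r + 4)^2*(r - 4)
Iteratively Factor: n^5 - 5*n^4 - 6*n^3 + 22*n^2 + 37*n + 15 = (n + 1)*(n^4 - 6*n^3 + 22*n + 15) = (n - 3)*(n + 1)*(n^3 - 3*n^2 - 9*n - 5) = (n - 5)*(n - 3)*(n + 1)*(n^2 + 2*n + 1) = (n - 5)*(n - 3)*(n + 1)^2*(n + 1)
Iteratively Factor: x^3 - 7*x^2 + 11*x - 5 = (x - 1)*(x^2 - 6*x + 5) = (x - 5)*(x - 1)*(x - 1)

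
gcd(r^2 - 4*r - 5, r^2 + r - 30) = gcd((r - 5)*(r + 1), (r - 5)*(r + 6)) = r - 5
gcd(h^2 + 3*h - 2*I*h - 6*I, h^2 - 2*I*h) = h - 2*I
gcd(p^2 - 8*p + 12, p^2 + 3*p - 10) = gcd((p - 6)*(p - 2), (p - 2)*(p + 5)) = p - 2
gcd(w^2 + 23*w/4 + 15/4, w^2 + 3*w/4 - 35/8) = 1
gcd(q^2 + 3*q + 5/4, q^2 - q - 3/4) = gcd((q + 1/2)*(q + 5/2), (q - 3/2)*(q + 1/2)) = q + 1/2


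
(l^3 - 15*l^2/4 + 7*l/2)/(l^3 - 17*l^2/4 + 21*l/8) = 2*(4*l^2 - 15*l + 14)/(8*l^2 - 34*l + 21)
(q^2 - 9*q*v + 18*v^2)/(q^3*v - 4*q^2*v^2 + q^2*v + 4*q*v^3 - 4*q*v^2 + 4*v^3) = (q^2 - 9*q*v + 18*v^2)/(v*(q^3 - 4*q^2*v + q^2 + 4*q*v^2 - 4*q*v + 4*v^2))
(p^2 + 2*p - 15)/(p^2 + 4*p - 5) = (p - 3)/(p - 1)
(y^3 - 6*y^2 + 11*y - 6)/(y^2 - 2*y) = y - 4 + 3/y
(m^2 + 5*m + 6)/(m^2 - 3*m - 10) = (m + 3)/(m - 5)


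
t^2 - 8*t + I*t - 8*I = (t - 8)*(t + I)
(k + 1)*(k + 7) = k^2 + 8*k + 7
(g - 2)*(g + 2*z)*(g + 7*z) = g^3 + 9*g^2*z - 2*g^2 + 14*g*z^2 - 18*g*z - 28*z^2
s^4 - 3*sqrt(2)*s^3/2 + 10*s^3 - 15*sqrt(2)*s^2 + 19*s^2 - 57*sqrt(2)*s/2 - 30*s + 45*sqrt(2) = (s - 1)*(s + 5)*(s + 6)*(s - 3*sqrt(2)/2)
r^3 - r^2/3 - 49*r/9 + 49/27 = (r - 7/3)*(r - 1/3)*(r + 7/3)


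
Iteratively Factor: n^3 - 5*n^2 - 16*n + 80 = (n - 5)*(n^2 - 16) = (n - 5)*(n - 4)*(n + 4)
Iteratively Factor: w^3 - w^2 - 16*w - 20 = (w - 5)*(w^2 + 4*w + 4) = (w - 5)*(w + 2)*(w + 2)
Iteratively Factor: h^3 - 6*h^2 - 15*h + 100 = (h + 4)*(h^2 - 10*h + 25) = (h - 5)*(h + 4)*(h - 5)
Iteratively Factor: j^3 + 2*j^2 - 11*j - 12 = (j + 4)*(j^2 - 2*j - 3) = (j + 1)*(j + 4)*(j - 3)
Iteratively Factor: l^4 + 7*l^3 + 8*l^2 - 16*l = (l + 4)*(l^3 + 3*l^2 - 4*l) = (l - 1)*(l + 4)*(l^2 + 4*l) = l*(l - 1)*(l + 4)*(l + 4)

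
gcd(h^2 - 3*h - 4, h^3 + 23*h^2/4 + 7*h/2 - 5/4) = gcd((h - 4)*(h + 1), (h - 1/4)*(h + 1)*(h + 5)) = h + 1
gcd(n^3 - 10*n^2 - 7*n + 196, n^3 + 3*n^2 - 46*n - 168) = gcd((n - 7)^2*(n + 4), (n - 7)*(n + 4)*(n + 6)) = n^2 - 3*n - 28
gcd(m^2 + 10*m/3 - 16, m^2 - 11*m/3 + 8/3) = m - 8/3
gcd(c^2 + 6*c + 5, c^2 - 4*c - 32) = 1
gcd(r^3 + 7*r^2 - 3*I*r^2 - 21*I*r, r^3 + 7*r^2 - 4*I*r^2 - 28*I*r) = r^2 + 7*r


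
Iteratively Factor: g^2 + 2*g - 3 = (g + 3)*(g - 1)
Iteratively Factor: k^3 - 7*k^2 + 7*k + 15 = (k - 5)*(k^2 - 2*k - 3) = (k - 5)*(k + 1)*(k - 3)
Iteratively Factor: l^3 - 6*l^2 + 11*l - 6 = (l - 2)*(l^2 - 4*l + 3) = (l - 3)*(l - 2)*(l - 1)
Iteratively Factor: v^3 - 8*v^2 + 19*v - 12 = (v - 3)*(v^2 - 5*v + 4) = (v - 3)*(v - 1)*(v - 4)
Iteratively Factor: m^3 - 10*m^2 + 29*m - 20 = (m - 1)*(m^2 - 9*m + 20) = (m - 5)*(m - 1)*(m - 4)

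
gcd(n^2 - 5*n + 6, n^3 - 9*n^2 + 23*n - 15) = n - 3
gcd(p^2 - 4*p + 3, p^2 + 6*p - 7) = p - 1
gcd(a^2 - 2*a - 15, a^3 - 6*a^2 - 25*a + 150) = a - 5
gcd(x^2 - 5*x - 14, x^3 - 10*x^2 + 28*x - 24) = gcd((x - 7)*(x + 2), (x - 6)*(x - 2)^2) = 1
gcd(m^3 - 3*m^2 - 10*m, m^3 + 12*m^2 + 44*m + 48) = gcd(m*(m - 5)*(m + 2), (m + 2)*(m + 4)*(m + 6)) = m + 2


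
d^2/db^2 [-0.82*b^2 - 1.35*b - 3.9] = -1.64000000000000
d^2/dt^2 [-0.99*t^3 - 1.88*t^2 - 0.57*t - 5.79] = -5.94*t - 3.76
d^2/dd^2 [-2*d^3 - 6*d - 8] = -12*d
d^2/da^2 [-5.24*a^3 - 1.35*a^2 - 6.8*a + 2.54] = -31.44*a - 2.7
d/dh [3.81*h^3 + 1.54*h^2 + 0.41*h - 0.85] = 11.43*h^2 + 3.08*h + 0.41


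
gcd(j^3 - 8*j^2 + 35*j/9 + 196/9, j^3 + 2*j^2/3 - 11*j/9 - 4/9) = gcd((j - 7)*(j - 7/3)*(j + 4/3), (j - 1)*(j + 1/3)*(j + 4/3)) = j + 4/3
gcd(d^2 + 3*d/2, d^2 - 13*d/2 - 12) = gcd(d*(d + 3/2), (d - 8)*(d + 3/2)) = d + 3/2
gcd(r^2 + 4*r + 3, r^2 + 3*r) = r + 3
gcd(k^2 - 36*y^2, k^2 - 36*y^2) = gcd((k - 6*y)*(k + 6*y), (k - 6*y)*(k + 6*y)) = -k^2 + 36*y^2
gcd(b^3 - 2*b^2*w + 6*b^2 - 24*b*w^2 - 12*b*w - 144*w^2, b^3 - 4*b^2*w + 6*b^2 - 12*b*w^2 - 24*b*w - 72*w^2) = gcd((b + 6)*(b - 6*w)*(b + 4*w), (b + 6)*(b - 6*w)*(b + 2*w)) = -b^2 + 6*b*w - 6*b + 36*w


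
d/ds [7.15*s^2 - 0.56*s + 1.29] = 14.3*s - 0.56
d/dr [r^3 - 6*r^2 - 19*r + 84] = 3*r^2 - 12*r - 19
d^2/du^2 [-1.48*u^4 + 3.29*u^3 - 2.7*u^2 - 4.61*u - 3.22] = -17.76*u^2 + 19.74*u - 5.4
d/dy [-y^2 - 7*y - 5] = -2*y - 7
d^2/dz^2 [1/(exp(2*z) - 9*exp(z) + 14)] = ((9 - 4*exp(z))*(exp(2*z) - 9*exp(z) + 14) + 2*(2*exp(z) - 9)^2*exp(z))*exp(z)/(exp(2*z) - 9*exp(z) + 14)^3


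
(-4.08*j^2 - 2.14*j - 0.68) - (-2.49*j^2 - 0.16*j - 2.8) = -1.59*j^2 - 1.98*j + 2.12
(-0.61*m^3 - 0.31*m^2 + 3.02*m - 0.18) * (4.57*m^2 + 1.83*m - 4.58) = -2.7877*m^5 - 2.533*m^4 + 16.0279*m^3 + 6.1238*m^2 - 14.161*m + 0.8244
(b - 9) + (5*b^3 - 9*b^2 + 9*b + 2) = 5*b^3 - 9*b^2 + 10*b - 7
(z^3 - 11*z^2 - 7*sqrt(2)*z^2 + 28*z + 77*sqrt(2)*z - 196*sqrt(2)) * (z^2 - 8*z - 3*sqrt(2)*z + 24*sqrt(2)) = z^5 - 19*z^4 - 10*sqrt(2)*z^4 + 158*z^3 + 190*sqrt(2)*z^3 - 1160*sqrt(2)*z^2 - 1022*z^2 + 2240*sqrt(2)*z + 4872*z - 9408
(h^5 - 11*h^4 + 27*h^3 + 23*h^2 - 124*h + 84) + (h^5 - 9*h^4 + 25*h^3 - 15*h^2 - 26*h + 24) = 2*h^5 - 20*h^4 + 52*h^3 + 8*h^2 - 150*h + 108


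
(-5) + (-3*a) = -3*a - 5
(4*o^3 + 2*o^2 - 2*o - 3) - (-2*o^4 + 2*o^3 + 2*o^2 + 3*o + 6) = 2*o^4 + 2*o^3 - 5*o - 9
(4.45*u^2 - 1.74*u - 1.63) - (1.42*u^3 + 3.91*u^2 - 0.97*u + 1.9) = -1.42*u^3 + 0.54*u^2 - 0.77*u - 3.53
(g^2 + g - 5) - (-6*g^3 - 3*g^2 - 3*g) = 6*g^3 + 4*g^2 + 4*g - 5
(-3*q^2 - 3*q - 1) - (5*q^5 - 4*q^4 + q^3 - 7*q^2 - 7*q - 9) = -5*q^5 + 4*q^4 - q^3 + 4*q^2 + 4*q + 8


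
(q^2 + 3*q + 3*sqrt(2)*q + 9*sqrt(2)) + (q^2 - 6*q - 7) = 2*q^2 - 3*q + 3*sqrt(2)*q - 7 + 9*sqrt(2)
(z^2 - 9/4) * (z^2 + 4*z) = z^4 + 4*z^3 - 9*z^2/4 - 9*z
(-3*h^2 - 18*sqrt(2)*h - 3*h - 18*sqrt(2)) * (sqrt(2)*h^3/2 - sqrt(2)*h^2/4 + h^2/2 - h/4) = -3*sqrt(2)*h^5/2 - 39*h^4/2 - 3*sqrt(2)*h^4/4 - 33*sqrt(2)*h^3/4 - 39*h^3/4 - 9*sqrt(2)*h^2/2 + 39*h^2/4 + 9*sqrt(2)*h/2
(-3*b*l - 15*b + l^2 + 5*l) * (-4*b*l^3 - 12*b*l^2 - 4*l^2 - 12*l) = 12*b^2*l^4 + 96*b^2*l^3 + 180*b^2*l^2 - 4*b*l^5 - 32*b*l^4 - 48*b*l^3 + 96*b*l^2 + 180*b*l - 4*l^4 - 32*l^3 - 60*l^2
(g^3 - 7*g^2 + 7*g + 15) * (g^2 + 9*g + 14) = g^5 + 2*g^4 - 42*g^3 - 20*g^2 + 233*g + 210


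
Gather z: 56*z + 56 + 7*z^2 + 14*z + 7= 7*z^2 + 70*z + 63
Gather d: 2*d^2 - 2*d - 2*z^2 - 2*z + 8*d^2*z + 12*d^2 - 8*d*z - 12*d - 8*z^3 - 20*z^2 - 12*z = d^2*(8*z + 14) + d*(-8*z - 14) - 8*z^3 - 22*z^2 - 14*z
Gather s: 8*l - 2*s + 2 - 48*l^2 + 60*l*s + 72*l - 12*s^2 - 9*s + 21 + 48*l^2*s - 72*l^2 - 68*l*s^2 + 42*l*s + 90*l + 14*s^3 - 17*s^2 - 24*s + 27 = -120*l^2 + 170*l + 14*s^3 + s^2*(-68*l - 29) + s*(48*l^2 + 102*l - 35) + 50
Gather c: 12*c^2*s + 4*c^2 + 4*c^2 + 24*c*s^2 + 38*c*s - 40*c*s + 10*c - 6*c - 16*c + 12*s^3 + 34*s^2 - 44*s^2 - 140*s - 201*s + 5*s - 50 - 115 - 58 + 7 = c^2*(12*s + 8) + c*(24*s^2 - 2*s - 12) + 12*s^3 - 10*s^2 - 336*s - 216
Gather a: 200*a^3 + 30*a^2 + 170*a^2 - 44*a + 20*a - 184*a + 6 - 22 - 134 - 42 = 200*a^3 + 200*a^2 - 208*a - 192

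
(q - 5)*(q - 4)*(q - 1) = q^3 - 10*q^2 + 29*q - 20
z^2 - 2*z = z*(z - 2)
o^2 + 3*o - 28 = (o - 4)*(o + 7)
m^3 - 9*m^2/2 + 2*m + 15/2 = (m - 3)*(m - 5/2)*(m + 1)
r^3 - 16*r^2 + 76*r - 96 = (r - 8)*(r - 6)*(r - 2)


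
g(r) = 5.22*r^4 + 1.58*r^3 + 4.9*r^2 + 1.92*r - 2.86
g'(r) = 20.88*r^3 + 4.74*r^2 + 9.8*r + 1.92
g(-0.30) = -3.00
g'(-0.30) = -1.16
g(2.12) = 143.73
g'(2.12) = 242.95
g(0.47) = -0.46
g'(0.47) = 9.74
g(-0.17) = -3.05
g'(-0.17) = 0.29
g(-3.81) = 1073.51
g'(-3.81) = -1121.41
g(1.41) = 34.65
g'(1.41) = 83.69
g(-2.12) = 105.48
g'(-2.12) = -196.50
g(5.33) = 4598.70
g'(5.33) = 3350.45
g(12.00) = 111697.94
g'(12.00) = 36882.72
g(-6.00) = 6585.86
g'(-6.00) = -4396.32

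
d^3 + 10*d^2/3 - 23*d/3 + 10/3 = (d - 1)*(d - 2/3)*(d + 5)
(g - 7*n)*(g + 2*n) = g^2 - 5*g*n - 14*n^2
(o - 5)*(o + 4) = o^2 - o - 20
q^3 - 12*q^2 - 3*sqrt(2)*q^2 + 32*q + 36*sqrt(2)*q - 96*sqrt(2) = (q - 8)*(q - 4)*(q - 3*sqrt(2))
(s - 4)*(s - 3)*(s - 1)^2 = s^4 - 9*s^3 + 27*s^2 - 31*s + 12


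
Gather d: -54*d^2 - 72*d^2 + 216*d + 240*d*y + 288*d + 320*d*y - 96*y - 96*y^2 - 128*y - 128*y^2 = -126*d^2 + d*(560*y + 504) - 224*y^2 - 224*y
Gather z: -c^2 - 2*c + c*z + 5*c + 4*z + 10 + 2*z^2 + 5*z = -c^2 + 3*c + 2*z^2 + z*(c + 9) + 10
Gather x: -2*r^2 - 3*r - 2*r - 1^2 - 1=-2*r^2 - 5*r - 2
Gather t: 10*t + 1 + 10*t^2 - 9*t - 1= 10*t^2 + t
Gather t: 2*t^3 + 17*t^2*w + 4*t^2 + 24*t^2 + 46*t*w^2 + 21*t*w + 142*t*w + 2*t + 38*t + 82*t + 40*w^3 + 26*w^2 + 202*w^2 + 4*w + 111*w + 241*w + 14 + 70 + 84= 2*t^3 + t^2*(17*w + 28) + t*(46*w^2 + 163*w + 122) + 40*w^3 + 228*w^2 + 356*w + 168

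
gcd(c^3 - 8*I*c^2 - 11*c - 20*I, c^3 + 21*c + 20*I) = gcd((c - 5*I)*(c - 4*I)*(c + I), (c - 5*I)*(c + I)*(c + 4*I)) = c^2 - 4*I*c + 5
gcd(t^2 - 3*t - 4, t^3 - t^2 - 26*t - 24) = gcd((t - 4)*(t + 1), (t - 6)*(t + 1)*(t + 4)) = t + 1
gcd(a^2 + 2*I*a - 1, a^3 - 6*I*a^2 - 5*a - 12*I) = a + I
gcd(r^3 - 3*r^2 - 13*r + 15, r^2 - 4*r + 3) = r - 1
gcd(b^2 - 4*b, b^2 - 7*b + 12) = b - 4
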